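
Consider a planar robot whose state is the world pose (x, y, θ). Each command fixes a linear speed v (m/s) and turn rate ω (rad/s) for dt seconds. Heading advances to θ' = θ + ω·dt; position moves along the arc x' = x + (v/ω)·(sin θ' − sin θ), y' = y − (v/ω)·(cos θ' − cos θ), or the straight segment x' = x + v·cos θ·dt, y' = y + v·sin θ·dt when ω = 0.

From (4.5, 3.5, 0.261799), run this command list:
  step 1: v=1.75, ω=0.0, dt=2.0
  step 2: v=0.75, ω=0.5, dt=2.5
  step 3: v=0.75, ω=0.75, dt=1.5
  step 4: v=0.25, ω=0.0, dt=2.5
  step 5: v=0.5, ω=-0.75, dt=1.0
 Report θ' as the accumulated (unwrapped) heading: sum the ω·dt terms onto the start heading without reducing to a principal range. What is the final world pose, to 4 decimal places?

step 1: θ'=0.2618 (straight) → pose (7.8807, 4.4059, 0.2618)
step 2: θ'=1.5118 (R=1.5000) → pose (8.9899, 5.7663, 1.5118)
step 3: θ'=2.6368 (R=1.0000) → pose (8.4753, 6.7005, 2.6368)
step 4: θ'=2.6368 (straight) → pose (7.9282, 7.0028, 2.6368)
step 5: θ'=1.8868 (R=-0.6667) → pose (7.6170, 7.3792, 1.8868)

(7.6170, 7.3792, 1.8868)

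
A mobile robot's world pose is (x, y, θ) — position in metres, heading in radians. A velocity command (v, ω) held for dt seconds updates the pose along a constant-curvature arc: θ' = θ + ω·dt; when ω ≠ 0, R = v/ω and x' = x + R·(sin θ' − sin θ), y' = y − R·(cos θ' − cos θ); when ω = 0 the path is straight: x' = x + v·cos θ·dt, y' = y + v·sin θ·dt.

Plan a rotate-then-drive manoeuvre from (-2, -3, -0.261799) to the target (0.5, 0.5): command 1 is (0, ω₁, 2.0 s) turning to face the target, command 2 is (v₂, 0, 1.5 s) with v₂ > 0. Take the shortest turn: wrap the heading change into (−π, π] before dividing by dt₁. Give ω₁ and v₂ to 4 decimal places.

ω₁ = 0.6062, v₂ = 2.8674

heading to target = atan2(0.5−-3, 0.5−-2) = 0.9505
Δθ = wrap(0.9505 − -0.2618) = 1.2123; ω₁ = Δθ/dt₁ = 0.6062
distance = √((0.5−-2)² + (0.5−-3)²) = 4.3012; v₂ = distance/dt₂ = 2.8674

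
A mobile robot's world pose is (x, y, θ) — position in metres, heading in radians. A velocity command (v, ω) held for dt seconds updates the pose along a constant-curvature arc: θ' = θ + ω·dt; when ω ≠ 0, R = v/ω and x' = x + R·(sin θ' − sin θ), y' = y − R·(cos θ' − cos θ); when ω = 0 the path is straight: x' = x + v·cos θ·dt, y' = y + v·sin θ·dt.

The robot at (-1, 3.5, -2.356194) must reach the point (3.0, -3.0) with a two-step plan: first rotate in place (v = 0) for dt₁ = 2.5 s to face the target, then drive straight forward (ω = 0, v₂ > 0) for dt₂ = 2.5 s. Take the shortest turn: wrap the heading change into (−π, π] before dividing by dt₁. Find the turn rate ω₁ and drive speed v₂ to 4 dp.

ω₁ = 0.5348, v₂ = 3.0529

heading to target = atan2(-3−3.5, 3−-1) = -1.0191
Δθ = wrap(-1.0191 − -2.3562) = 1.3371; ω₁ = Δθ/dt₁ = 0.5348
distance = √((3−-1)² + (-3−3.5)²) = 7.6322; v₂ = distance/dt₂ = 3.0529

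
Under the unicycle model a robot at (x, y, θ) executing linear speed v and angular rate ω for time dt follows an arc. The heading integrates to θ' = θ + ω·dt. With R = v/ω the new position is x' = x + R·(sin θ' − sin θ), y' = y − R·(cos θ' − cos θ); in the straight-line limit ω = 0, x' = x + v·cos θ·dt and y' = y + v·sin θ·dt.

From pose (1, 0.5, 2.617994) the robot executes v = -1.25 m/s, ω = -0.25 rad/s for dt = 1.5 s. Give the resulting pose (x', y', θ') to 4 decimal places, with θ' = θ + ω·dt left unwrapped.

θ' = 2.6180 + -0.25·1.5 = 2.2430
R = v/ω = -1.25/-0.25 = 5.0000
x' = 1 + 5.0000·(sin 2.2430 − sin 2.6180) = 2.4123
y' = 0.5 − 5.0000·(cos 2.2430 − cos 2.6180) = -0.7166

(2.4123, -0.7166, 2.2430)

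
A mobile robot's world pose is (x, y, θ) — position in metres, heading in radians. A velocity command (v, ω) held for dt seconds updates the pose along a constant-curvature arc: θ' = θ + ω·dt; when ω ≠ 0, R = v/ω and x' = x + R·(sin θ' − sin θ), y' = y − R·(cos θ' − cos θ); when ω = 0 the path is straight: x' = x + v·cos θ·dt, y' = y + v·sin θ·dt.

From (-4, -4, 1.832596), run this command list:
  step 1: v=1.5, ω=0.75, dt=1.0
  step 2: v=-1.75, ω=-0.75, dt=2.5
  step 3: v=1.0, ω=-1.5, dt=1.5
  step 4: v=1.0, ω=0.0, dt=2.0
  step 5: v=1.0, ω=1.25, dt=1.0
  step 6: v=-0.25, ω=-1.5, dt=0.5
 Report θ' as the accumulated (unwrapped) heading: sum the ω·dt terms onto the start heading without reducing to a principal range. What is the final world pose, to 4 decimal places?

(-2.9622, -9.7280, -1.0424)

step 1: θ'=2.5826 (R=2.0000) → pose (-4.8712, -2.8221, 2.5826)
step 2: θ'=0.7076 (R=2.3333) → pose (-4.5919, -6.5734, 0.7076)
step 3: θ'=-1.5424 (R=-0.6667) → pose (-3.4922, -7.0611, -1.5424)
step 4: θ'=-1.5424 (straight) → pose (-3.4354, -9.0603, -1.5424)
step 5: θ'=-0.2924 (R=0.8000) → pose (-2.8664, -9.8036, -0.2924)
step 6: θ'=-1.0424 (R=0.1667) → pose (-2.9622, -9.7280, -1.0424)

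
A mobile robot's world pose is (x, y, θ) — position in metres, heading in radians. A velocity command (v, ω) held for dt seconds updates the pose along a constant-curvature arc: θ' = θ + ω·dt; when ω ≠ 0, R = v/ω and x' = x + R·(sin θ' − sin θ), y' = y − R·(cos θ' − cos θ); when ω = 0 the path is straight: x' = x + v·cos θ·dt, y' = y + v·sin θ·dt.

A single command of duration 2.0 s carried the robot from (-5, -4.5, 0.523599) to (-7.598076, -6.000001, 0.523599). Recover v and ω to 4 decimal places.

Δθ = 0.523599 − 0.523599 = 0.000000
ω = Δθ/dt = 0.000000/2.0 = 0.0000
ω = 0 → v = (Δx·cos θ + Δy·sin θ)/dt = -1.5000

v = -1.5000, ω = 0.0000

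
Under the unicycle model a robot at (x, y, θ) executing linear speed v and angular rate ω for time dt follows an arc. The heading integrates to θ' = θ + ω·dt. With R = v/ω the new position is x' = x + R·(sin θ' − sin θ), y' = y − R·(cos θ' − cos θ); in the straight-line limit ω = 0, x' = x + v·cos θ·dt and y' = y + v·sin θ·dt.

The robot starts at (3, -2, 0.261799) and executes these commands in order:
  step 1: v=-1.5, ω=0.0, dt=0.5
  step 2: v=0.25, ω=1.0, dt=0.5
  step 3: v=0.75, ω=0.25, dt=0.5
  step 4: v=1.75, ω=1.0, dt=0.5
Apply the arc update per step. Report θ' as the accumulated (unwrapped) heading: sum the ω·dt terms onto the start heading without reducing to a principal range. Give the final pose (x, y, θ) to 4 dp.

step 1: θ'=0.2618 (straight) → pose (2.2756, -2.1941, 0.2618)
step 2: θ'=0.7618 (R=0.2500) → pose (2.3834, -2.1335, 0.7618)
step 3: θ'=0.8868 (R=3.0000) → pose (2.6379, -1.8584, 0.8868)
step 4: θ'=1.3868 (R=1.7500) → pose (3.0020, -1.0728, 1.3868)

(3.0020, -1.0728, 1.3868)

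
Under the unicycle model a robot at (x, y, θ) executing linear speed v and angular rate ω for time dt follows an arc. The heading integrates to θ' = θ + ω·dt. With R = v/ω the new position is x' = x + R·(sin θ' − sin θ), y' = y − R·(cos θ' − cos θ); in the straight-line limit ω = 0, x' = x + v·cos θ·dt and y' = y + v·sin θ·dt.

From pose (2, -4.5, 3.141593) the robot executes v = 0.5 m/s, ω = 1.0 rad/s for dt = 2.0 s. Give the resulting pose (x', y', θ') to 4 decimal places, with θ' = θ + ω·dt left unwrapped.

θ' = 3.1416 + 1.0·2.0 = 5.1416
R = v/ω = 0.5/1.0 = 0.5000
x' = 2 + 0.5000·(sin 5.1416 − sin 3.1416) = 1.5454
y' = -4.5 − 0.5000·(cos 5.1416 − cos 3.1416) = -5.2081

(1.5454, -5.2081, 5.1416)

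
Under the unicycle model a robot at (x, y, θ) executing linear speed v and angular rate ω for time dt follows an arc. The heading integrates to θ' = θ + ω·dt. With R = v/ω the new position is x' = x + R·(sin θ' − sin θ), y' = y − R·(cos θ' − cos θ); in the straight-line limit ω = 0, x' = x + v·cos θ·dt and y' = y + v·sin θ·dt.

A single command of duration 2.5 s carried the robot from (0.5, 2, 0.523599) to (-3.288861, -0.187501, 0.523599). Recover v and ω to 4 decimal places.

Δθ = 0.523599 − 0.523599 = 0.000000
ω = Δθ/dt = 0.000000/2.5 = 0.0000
ω = 0 → v = (Δx·cos θ + Δy·sin θ)/dt = -1.7500

v = -1.7500, ω = 0.0000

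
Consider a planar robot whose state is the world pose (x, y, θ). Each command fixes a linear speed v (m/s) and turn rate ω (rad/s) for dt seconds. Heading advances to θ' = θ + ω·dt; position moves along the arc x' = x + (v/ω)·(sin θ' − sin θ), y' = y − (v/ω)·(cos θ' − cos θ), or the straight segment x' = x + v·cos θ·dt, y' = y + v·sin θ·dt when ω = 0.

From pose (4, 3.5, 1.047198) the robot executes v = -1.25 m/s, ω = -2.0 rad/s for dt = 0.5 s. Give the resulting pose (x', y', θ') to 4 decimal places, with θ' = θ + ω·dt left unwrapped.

θ' = 1.0472 + -2.0·0.5 = 0.0472
R = v/ω = -1.25/-2.0 = 0.6250
x' = 4 + 0.6250·(sin 0.0472 − sin 1.0472) = 3.4882
y' = 3.5 − 0.6250·(cos 0.0472 − cos 1.0472) = 3.1882

(3.4882, 3.1882, 0.0472)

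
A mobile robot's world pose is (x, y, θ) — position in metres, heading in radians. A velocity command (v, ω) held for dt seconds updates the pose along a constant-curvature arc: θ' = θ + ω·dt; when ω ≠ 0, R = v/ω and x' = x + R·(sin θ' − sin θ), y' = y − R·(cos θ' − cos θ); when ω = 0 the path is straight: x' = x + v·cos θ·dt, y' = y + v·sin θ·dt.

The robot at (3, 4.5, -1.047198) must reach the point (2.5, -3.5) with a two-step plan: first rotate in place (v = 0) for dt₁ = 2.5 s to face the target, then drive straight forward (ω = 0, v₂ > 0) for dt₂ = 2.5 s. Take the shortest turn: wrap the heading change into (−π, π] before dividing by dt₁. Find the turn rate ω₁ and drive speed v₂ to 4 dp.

heading to target = atan2(-3.5−4.5, 2.5−3) = -1.6332
Δθ = wrap(-1.6332 − -1.0472) = -0.5860; ω₁ = Δθ/dt₁ = -0.2344
distance = √((2.5−3)² + (-3.5−4.5)²) = 8.0156; v₂ = distance/dt₂ = 3.2062

ω₁ = -0.2344, v₂ = 3.2062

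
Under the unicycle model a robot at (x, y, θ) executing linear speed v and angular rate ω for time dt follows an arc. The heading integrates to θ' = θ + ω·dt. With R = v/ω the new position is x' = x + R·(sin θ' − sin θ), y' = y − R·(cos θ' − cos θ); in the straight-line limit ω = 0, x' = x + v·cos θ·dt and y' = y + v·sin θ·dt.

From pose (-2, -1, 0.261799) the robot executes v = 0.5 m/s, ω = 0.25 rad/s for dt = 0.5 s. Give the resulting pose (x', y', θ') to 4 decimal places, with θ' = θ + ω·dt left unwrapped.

θ' = 0.2618 + 0.25·0.5 = 0.3868
R = v/ω = 0.5/0.25 = 2.0000
x' = -2 + 2.0000·(sin 0.3868 − sin 0.2618) = -1.7632
y' = -1 − 2.0000·(cos 0.3868 − cos 0.2618) = -0.9204

(-1.7632, -0.9204, 0.3868)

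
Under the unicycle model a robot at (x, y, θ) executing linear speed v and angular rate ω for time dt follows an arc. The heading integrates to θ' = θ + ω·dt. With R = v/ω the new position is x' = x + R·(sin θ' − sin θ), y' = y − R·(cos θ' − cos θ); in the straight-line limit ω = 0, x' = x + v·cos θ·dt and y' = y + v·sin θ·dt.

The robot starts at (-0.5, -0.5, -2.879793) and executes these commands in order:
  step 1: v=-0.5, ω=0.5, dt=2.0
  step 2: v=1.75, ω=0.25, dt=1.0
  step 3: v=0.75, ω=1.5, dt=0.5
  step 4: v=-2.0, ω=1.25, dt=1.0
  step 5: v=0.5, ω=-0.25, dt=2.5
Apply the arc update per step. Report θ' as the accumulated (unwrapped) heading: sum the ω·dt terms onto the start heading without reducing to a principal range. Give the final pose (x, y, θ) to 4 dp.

step 1: θ'=-1.8798 (R=-1.0000) → pose (0.1938, 0.1618, -1.8798)
step 2: θ'=-1.6298 (R=7.0000) → pose (-0.1255, -1.5542, -1.6298)
step 3: θ'=-0.8798 (R=0.5000) → pose (-0.0117, -1.9023, -0.8798)
step 4: θ'=0.3702 (R=-1.6000) → pose (-1.8236, -1.4304, 0.3702)
step 5: θ'=-0.2548 (R=-2.0000) → pose (-0.5959, -1.3595, -0.2548)

(-0.5959, -1.3595, -0.2548)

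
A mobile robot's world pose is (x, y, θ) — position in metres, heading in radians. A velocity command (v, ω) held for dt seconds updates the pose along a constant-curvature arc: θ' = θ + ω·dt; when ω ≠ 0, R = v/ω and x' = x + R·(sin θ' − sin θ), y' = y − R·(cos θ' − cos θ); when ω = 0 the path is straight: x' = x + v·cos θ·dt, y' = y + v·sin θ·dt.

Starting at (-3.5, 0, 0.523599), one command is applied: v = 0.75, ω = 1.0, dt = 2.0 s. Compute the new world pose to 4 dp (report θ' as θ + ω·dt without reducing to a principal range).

(-3.4404, 1.2608, 2.5236)

θ' = 0.5236 + 1.0·2.0 = 2.5236
R = v/ω = 0.75/1.0 = 0.7500
x' = -3.5 + 0.7500·(sin 2.5236 − sin 0.5236) = -3.4404
y' = 0 − 0.7500·(cos 2.5236 − cos 0.5236) = 1.2608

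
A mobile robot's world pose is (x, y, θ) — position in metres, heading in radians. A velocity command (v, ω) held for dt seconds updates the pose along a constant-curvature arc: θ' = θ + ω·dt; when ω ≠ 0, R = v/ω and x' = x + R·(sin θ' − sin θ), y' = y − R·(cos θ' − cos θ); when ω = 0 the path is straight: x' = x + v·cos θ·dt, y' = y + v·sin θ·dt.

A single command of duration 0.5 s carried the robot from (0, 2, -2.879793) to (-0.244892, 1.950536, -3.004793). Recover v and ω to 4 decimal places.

v = 0.5000, ω = -0.2500

Δθ = -3.004793 − -2.879793 = -0.125000
ω = Δθ/dt = -0.125000/0.5 = -0.2500
R = Δx/(sin θ' − sin θ) = -2.0000
v = R·ω = -2.0000·-0.2500 = 0.5000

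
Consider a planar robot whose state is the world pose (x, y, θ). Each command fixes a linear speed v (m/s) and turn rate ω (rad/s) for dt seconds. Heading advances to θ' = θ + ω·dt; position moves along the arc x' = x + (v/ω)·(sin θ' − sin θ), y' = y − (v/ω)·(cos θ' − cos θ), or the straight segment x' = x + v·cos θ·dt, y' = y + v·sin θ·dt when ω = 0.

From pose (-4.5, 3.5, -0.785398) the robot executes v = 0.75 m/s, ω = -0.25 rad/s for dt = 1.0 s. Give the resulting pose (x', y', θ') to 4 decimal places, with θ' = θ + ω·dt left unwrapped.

(-4.0411, 2.9092, -1.0354)

θ' = -0.7854 + -0.25·1.0 = -1.0354
R = v/ω = 0.75/-0.25 = -3.0000
x' = -4.5 + -3.0000·(sin -1.0354 − sin -0.7854) = -4.0411
y' = 3.5 − -3.0000·(cos -1.0354 − cos -0.7854) = 2.9092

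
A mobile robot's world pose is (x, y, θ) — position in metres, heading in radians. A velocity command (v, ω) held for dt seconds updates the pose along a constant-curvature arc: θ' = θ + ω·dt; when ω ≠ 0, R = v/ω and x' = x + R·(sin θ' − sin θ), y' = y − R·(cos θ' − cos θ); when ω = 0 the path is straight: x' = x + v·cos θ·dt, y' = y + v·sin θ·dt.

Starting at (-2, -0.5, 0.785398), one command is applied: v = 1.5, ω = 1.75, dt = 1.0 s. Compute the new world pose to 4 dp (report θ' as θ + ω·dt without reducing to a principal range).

(-2.1177, 0.8105, 2.5354)

θ' = 0.7854 + 1.75·1.0 = 2.5354
R = v/ω = 1.5/1.75 = 0.8571
x' = -2 + 0.8571·(sin 2.5354 − sin 0.7854) = -2.1177
y' = -0.5 − 0.8571·(cos 2.5354 − cos 0.7854) = 0.8105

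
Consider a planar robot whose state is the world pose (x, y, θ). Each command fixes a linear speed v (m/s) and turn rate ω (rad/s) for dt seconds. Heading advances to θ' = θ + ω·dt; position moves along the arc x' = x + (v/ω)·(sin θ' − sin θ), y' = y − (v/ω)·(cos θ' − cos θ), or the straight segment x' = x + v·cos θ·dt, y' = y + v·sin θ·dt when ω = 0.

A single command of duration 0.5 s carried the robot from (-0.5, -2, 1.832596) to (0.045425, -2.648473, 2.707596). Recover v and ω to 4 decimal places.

Δθ = 2.707596 − 1.832596 = 0.875000
ω = Δθ/dt = 0.875000/0.5 = 1.7500
R = −Δy/(cos θ' − cos θ) = -1.0000
v = R·ω = -1.0000·1.7500 = -1.7500

v = -1.7500, ω = 1.7500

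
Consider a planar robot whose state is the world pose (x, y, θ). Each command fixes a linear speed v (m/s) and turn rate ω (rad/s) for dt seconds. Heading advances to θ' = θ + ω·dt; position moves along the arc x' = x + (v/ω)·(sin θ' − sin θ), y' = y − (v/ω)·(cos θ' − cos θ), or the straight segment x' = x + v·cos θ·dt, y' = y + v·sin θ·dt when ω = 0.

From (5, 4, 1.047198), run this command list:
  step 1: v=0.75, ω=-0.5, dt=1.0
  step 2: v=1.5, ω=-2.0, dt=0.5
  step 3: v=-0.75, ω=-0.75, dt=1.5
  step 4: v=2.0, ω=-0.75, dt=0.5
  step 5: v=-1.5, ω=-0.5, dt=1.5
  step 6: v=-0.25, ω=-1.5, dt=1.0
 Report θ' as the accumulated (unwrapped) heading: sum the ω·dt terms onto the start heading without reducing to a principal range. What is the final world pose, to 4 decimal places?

step 1: θ'=0.5472 (R=-1.5000) → pose (5.5186, 4.5310, 0.5472)
step 2: θ'=-0.4528 (R=-0.7500) → pose (6.2369, 4.5649, -0.4528)
step 3: θ'=-1.5778 (R=1.0000) → pose (5.6744, 5.4711, -1.5778)
step 4: θ'=-1.9528 (R=-2.6667) → pose (5.4823, 4.4957, -1.9528)
step 5: θ'=-2.7028 (R=3.0000) → pose (6.9915, 6.0932, -2.7028)
step 6: θ'=-4.2028 (R=0.1667) → pose (7.2078, 6.0236, -4.2028)

(7.2078, 6.0236, -4.2028)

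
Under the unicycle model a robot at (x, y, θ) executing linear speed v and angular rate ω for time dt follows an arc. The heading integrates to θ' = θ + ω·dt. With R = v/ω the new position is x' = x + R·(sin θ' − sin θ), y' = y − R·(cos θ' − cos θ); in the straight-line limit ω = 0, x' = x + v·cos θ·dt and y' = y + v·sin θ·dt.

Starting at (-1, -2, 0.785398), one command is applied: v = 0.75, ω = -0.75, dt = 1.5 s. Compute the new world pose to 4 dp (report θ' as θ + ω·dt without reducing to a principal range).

(0.0402, -1.7642, -0.3396)

θ' = 0.7854 + -0.75·1.5 = -0.3396
R = v/ω = 0.75/-0.75 = -1.0000
x' = -1 + -1.0000·(sin -0.3396 − sin 0.7854) = 0.0402
y' = -2 − -1.0000·(cos -0.3396 − cos 0.7854) = -1.7642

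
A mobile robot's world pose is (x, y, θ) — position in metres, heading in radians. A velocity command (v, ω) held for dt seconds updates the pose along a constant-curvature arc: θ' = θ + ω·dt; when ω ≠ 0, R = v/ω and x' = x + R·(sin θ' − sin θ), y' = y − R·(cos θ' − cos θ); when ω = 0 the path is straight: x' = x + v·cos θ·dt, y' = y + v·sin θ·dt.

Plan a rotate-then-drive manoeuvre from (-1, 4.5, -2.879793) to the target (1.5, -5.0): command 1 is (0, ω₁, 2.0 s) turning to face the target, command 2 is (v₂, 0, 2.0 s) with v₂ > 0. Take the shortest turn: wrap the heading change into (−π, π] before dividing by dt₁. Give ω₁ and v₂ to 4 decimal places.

heading to target = atan2(-5−4.5, 1.5−-1) = -1.3135
Δθ = wrap(-1.3135 − -2.8798) = 1.5663; ω₁ = Δθ/dt₁ = 0.7832
distance = √((1.5−-1)² + (-5−4.5)²) = 9.8234; v₂ = distance/dt₂ = 4.9117

ω₁ = 0.7832, v₂ = 4.9117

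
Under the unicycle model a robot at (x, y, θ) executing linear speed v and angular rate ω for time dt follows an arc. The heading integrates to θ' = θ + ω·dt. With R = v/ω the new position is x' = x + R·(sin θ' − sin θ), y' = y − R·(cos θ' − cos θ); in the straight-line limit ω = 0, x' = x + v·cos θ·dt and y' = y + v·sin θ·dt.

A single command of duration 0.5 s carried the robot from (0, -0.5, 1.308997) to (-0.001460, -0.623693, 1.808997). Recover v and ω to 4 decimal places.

Δθ = 1.808997 − 1.308997 = 0.500000
ω = Δθ/dt = 0.500000/0.5 = 1.0000
R = −Δy/(cos θ' − cos θ) = -0.2500
v = R·ω = -0.2500·1.0000 = -0.2500

v = -0.2500, ω = 1.0000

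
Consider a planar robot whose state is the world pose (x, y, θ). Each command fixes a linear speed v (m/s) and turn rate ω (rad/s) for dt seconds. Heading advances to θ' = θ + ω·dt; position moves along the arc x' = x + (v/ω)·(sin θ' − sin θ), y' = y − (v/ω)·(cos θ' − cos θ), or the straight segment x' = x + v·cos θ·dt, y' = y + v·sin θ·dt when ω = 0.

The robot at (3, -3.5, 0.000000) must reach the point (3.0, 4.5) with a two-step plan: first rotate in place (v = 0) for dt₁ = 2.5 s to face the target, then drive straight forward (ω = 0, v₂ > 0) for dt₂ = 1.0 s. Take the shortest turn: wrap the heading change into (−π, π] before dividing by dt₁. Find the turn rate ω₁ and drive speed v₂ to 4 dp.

heading to target = atan2(4.5−-3.5, 3−3) = 1.5708
Δθ = wrap(1.5708 − 0.0000) = 1.5708; ω₁ = Δθ/dt₁ = 0.6283
distance = √((3−3)² + (4.5−-3.5)²) = 8.0000; v₂ = distance/dt₂ = 8.0000

ω₁ = 0.6283, v₂ = 8.0000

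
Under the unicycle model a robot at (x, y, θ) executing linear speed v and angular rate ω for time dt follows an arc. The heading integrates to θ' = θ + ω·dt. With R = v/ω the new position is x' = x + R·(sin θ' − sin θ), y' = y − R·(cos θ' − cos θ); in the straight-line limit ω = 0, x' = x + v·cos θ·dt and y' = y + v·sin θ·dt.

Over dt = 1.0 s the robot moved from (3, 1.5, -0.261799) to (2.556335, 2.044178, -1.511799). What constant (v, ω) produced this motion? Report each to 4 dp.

v = -0.7500, ω = -1.2500

Δθ = -1.511799 − -0.261799 = -1.250000
ω = Δθ/dt = -1.250000/1.0 = -1.2500
R = −Δy/(cos θ' − cos θ) = 0.6000
v = R·ω = 0.6000·-1.2500 = -0.7500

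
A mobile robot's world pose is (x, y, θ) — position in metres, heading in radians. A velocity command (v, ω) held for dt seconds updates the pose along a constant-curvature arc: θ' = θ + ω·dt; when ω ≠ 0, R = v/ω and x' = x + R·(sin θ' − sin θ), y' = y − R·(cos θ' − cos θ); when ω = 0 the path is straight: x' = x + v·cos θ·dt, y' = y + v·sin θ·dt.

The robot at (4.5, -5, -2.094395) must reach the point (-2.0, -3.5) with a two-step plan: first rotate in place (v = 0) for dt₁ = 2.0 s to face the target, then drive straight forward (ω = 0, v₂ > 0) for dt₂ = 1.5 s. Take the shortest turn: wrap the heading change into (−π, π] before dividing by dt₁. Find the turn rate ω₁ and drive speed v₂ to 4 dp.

ω₁ = -0.6370, v₂ = 4.4472

heading to target = atan2(-3.5−-5, -2−4.5) = 2.9148
Δθ = wrap(2.9148 − -2.0944) = -1.2740; ω₁ = Δθ/dt₁ = -0.6370
distance = √((-2−4.5)² + (-3.5−-5)²) = 6.6708; v₂ = distance/dt₂ = 4.4472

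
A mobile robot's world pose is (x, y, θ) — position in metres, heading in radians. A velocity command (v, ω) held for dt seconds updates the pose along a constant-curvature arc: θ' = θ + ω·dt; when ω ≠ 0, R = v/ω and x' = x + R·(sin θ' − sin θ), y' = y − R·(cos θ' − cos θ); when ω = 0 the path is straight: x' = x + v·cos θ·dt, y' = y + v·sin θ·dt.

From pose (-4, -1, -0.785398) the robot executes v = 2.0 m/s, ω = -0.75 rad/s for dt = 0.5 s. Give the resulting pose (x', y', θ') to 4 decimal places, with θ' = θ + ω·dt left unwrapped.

θ' = -0.7854 + -0.75·0.5 = -1.1604
R = v/ω = 2.0/-0.75 = -2.6667
x' = -4 + -2.6667·(sin -1.1604 − sin -0.7854) = -3.4404
y' = -1 − -2.6667·(cos -1.1604 − cos -0.7854) = -1.8217

(-3.4404, -1.8217, -1.1604)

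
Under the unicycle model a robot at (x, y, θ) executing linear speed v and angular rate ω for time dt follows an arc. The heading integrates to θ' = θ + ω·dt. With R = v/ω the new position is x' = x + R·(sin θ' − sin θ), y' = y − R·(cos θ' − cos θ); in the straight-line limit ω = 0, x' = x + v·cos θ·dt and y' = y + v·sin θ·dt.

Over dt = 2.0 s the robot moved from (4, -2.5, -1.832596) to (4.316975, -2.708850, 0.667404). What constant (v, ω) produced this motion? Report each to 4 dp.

v = 0.2500, ω = 1.2500

Δθ = 0.667404 − -1.832596 = 2.500000
ω = Δθ/dt = 2.500000/2.0 = 1.2500
R = Δx/(sin θ' − sin θ) = 0.2000
v = R·ω = 0.2000·1.2500 = 0.2500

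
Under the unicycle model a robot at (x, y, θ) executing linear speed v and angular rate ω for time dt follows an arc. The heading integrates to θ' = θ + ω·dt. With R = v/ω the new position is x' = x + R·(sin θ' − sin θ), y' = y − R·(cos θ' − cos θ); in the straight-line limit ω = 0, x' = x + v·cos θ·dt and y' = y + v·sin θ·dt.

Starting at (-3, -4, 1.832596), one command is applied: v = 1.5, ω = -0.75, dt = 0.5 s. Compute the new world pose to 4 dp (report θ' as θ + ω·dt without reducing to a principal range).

θ' = 1.8326 + -0.75·0.5 = 1.4576
R = v/ω = 1.5/-0.75 = -2.0000
x' = -3 + -2.0000·(sin 1.4576 − sin 1.8326) = -3.0553
y' = -4 − -2.0000·(cos 1.4576 − cos 1.8326) = -3.2564

(-3.0553, -3.2564, 1.4576)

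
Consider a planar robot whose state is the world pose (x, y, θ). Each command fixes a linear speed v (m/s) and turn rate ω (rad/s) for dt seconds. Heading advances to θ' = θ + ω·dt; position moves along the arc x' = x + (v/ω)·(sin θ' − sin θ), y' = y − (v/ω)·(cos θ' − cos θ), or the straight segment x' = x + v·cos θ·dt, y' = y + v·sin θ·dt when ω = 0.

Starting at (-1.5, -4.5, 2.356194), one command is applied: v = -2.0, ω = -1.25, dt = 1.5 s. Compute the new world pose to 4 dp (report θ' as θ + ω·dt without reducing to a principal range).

θ' = 2.3562 + -1.25·1.5 = 0.4812
R = v/ω = -2.0/-1.25 = 1.6000
x' = -1.5 + 1.6000·(sin 0.4812 − sin 2.3562) = -1.8908
y' = -4.5 − 1.6000·(cos 0.4812 − cos 2.3562) = -7.0497

(-1.8908, -7.0497, 0.4812)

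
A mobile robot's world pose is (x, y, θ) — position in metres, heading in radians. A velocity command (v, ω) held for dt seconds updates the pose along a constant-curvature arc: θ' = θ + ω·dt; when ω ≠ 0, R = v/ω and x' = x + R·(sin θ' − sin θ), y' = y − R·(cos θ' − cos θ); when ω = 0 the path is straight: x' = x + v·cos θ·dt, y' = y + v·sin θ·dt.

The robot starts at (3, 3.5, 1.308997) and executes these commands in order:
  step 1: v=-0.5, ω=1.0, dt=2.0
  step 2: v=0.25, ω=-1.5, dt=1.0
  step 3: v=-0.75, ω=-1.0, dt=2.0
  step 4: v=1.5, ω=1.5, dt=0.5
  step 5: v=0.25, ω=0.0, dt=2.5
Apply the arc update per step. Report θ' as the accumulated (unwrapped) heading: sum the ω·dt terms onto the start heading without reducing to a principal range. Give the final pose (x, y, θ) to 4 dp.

(3.7554, 2.5548, 0.5590)

step 1: θ'=3.3090 (R=-0.5000) → pose (3.5663, 2.8776, 3.3090)
step 2: θ'=1.8090 (R=-0.1667) → pose (3.3765, 3.0026, 1.8090)
step 3: θ'=-0.1910 (R=0.7500) → pose (2.5053, 2.0893, -0.1910)
step 4: θ'=0.5590 (R=1.0000) → pose (3.2255, 2.2233, 0.5590)
step 5: θ'=0.5590 (straight) → pose (3.7554, 2.5548, 0.5590)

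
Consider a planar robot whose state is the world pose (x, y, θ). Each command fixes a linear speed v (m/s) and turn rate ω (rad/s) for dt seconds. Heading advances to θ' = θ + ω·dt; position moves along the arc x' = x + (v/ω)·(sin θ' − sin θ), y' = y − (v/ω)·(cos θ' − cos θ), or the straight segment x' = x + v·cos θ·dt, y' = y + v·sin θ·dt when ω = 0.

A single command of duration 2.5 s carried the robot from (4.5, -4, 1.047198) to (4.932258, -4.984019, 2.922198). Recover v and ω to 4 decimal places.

v = -0.5000, ω = 0.7500

Δθ = 2.922198 − 1.047198 = 1.875000
ω = Δθ/dt = 1.875000/2.5 = 0.7500
R = −Δy/(cos θ' − cos θ) = -0.6667
v = R·ω = -0.6667·0.7500 = -0.5000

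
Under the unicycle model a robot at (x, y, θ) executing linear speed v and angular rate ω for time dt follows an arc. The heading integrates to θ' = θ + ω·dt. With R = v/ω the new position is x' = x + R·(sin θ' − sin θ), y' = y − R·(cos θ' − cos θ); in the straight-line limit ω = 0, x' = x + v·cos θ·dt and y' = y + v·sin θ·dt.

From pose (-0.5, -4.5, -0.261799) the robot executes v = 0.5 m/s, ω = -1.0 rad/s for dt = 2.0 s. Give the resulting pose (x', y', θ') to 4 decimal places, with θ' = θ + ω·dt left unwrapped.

(-0.2441, -5.3016, -2.2618)

θ' = -0.2618 + -1.0·2.0 = -2.2618
R = v/ω = 0.5/-1.0 = -0.5000
x' = -0.5 + -0.5000·(sin -2.2618 − sin -0.2618) = -0.2441
y' = -4.5 − -0.5000·(cos -2.2618 − cos -0.2618) = -5.3016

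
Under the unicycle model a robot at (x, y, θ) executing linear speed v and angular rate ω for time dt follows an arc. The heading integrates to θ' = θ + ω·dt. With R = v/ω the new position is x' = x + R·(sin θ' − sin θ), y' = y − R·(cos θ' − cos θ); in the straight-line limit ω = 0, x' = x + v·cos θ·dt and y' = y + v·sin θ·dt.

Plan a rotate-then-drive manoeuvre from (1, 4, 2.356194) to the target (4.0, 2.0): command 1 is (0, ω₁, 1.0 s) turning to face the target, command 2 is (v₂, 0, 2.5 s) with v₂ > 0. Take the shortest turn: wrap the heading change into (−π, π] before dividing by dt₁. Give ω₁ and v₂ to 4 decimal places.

ω₁ = -2.9442, v₂ = 1.4422

heading to target = atan2(2−4, 4−1) = -0.5880
Δθ = wrap(-0.5880 − 2.3562) = -2.9442; ω₁ = Δθ/dt₁ = -2.9442
distance = √((4−1)² + (2−4)²) = 3.6056; v₂ = distance/dt₂ = 1.4422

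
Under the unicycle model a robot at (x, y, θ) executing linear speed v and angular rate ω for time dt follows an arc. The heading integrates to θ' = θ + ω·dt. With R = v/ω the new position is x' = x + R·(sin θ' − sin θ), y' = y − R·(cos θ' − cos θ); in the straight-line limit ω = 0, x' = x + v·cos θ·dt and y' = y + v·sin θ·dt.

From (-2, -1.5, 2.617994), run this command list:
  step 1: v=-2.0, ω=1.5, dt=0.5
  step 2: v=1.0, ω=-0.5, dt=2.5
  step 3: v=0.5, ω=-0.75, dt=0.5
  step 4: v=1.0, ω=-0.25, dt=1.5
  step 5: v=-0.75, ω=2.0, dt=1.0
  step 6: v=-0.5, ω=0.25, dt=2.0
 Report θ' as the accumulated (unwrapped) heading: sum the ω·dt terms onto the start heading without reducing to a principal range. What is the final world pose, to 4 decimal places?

(-1.9247, 1.0003, 3.8680)

step 1: θ'=3.3680 (R=-1.3333) → pose (-1.0340, -1.6446, 3.3680)
step 2: θ'=2.1180 (R=-2.0000) → pose (-3.1910, -0.7362, 2.1180)
step 3: θ'=1.7430 (R=-0.6667) → pose (-3.2784, -0.5036, 1.7430)
step 4: θ'=1.3680 (R=-4.0000) → pose (-3.2556, 0.9874, 1.3680)
step 5: θ'=3.3680 (R=-0.3750) → pose (-2.8041, 0.5465, 3.3680)
step 6: θ'=3.8680 (R=-2.0000) → pose (-1.9247, 1.0003, 3.8680)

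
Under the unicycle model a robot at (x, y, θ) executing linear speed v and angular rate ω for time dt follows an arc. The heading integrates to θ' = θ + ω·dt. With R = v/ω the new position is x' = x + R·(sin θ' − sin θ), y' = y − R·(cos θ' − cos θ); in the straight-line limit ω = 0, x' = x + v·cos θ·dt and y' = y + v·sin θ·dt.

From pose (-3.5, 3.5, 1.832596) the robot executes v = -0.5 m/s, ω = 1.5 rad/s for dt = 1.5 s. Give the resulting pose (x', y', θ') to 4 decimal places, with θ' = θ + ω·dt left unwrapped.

(-2.9086, 3.3899, 4.0826)

θ' = 1.8326 + 1.5·1.5 = 4.0826
R = v/ω = -0.5/1.5 = -0.3333
x' = -3.5 + -0.3333·(sin 4.0826 − sin 1.8326) = -2.9086
y' = 3.5 − -0.3333·(cos 4.0826 − cos 1.8326) = 3.3899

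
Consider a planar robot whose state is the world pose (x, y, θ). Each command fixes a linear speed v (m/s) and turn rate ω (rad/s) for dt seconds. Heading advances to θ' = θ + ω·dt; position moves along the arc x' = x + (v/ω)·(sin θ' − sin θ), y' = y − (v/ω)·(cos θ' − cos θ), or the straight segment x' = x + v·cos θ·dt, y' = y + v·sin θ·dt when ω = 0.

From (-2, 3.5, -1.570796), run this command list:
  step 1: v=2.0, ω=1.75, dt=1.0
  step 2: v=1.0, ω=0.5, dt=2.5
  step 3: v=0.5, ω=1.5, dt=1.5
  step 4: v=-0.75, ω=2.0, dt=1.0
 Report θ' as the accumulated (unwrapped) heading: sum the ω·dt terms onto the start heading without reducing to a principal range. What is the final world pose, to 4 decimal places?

(0.4903, 5.0253, 5.6792)

step 1: θ'=0.1792 (R=1.1429) → pose (-0.6534, 2.3754, 0.1792)
step 2: θ'=1.4292 (R=2.0000) → pose (0.9701, 4.0612, 1.4292)
step 3: θ'=3.6792 (R=0.3333) → pose (0.4694, 4.3945, 3.6792)
step 4: θ'=5.6792 (R=-0.3750) → pose (0.4903, 5.0253, 5.6792)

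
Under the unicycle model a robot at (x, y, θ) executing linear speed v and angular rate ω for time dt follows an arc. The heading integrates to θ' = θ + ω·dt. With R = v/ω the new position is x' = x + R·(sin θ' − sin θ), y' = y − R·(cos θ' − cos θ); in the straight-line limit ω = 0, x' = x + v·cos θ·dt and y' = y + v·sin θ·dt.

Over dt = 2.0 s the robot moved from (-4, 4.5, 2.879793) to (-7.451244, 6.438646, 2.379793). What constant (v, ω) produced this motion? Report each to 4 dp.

Δθ = 2.379793 − 2.879793 = -0.500000
ω = Δθ/dt = -0.500000/2.0 = -0.2500
R = Δx/(sin θ' − sin θ) = -8.0000
v = R·ω = -8.0000·-0.2500 = 2.0000

v = 2.0000, ω = -0.2500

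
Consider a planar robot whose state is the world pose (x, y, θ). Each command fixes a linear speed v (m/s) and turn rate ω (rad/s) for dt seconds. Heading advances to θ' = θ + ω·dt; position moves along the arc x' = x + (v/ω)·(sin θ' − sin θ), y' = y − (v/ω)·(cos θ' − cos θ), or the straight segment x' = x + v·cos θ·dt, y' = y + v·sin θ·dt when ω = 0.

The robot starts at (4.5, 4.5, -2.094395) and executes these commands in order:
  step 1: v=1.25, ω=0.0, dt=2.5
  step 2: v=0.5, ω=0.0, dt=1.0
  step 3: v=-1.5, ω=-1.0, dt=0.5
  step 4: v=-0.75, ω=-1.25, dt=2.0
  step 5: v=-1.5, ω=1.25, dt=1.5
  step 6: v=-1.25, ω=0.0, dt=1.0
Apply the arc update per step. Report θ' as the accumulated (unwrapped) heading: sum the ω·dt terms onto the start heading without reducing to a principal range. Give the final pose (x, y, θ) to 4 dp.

(6.3415, -0.5853, -3.2194)

step 1: θ'=-2.0944 (straight) → pose (2.9375, 1.7937, -2.0944)
step 2: θ'=-2.0944 (straight) → pose (2.6875, 1.3607, -2.0944)
step 3: θ'=-2.5944 (R=1.5000) → pose (3.2061, 1.8916, -2.5944)
step 4: θ'=-5.0944 (R=0.6000) → pose (4.0750, 1.1556, -5.0944)
step 5: θ'=-3.2194 (R=-1.2000) → pose (5.0953, -0.4881, -3.2194)
step 6: θ'=-3.2194 (straight) → pose (6.3415, -0.5853, -3.2194)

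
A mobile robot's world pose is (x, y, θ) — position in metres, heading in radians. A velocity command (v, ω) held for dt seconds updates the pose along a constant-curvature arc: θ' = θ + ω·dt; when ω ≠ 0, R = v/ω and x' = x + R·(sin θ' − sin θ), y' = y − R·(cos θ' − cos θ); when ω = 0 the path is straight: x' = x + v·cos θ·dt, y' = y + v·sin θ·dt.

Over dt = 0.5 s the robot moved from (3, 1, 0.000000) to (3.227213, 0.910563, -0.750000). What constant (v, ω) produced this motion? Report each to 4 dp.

Δθ = -0.750000 − 0.000000 = -0.750000
ω = Δθ/dt = -0.750000/0.5 = -1.5000
R = Δx/(sin θ' − sin θ) = -0.3333
v = R·ω = -0.3333·-1.5000 = 0.5000

v = 0.5000, ω = -1.5000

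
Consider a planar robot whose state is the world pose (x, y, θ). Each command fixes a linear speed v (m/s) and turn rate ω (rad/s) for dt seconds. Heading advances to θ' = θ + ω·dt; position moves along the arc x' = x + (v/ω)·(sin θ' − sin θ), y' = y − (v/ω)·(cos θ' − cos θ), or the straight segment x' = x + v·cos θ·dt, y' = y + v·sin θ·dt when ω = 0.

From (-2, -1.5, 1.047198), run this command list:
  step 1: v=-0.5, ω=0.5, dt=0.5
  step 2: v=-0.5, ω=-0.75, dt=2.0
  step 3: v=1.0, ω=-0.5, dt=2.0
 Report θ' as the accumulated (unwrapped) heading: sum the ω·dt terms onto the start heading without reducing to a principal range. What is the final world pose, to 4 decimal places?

step 1: θ'=1.2972 (R=-1.0000) → pose (-2.0968, -1.7298, 1.2972)
step 2: θ'=-0.2028 (R=0.6667) → pose (-2.8729, -2.2027, -0.2028)
step 3: θ'=-1.2028 (R=-2.0000) → pose (-1.4097, -3.4422, -1.2028)

(-1.4097, -3.4422, -1.2028)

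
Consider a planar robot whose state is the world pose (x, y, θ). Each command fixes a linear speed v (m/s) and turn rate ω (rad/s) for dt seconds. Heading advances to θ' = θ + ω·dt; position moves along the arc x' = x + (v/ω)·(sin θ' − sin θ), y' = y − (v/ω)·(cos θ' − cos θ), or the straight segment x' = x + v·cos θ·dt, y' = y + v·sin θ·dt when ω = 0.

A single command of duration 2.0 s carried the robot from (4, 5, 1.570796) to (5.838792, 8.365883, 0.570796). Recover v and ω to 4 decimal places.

Δθ = 0.570796 − 1.570796 = -1.000000
ω = Δθ/dt = -1.000000/2.0 = -0.5000
R = −Δy/(cos θ' − cos θ) = -4.0000
v = R·ω = -4.0000·-0.5000 = 2.0000

v = 2.0000, ω = -0.5000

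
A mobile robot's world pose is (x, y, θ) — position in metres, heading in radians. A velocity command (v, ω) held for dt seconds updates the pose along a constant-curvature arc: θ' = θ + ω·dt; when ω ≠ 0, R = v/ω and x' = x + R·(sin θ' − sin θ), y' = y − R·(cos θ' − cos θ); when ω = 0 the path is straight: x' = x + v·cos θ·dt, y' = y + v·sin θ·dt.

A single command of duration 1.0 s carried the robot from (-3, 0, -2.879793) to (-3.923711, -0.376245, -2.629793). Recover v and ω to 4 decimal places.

v = 1.0000, ω = 0.2500

Δθ = -2.629793 − -2.879793 = 0.250000
ω = Δθ/dt = 0.250000/1.0 = 0.2500
R = Δx/(sin θ' − sin θ) = 4.0000
v = R·ω = 4.0000·0.2500 = 1.0000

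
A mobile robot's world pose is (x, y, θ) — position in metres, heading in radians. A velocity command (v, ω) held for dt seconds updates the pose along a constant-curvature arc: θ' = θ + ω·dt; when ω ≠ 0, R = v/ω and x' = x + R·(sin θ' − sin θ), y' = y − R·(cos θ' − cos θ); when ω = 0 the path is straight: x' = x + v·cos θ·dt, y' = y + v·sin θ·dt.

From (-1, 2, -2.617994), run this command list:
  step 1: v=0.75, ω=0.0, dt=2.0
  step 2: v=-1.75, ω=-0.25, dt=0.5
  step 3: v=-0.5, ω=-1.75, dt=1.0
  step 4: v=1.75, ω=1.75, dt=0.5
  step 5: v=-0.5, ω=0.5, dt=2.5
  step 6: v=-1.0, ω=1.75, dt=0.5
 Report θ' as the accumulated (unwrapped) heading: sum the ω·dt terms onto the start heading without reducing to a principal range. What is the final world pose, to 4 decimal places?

(-0.3159, 2.7354, -1.4930)

step 1: θ'=-2.6180 (straight) → pose (-2.2990, 1.2500, -2.6180)
step 2: θ'=-2.7430 (R=7.0000) → pose (-1.5159, 1.6391, -2.7430)
step 3: θ'=-4.4930 (R=0.2857) → pose (-1.1262, 1.4379, -4.4930)
step 4: θ'=-3.6180 (R=1.0000) → pose (-1.6436, 2.1089, -3.6180)
step 5: θ'=-2.3680 (R=-1.0000) → pose (-0.4863, 2.2822, -2.3680)
step 6: θ'=-1.4930 (R=-0.5714) → pose (-0.3159, 2.7354, -1.4930)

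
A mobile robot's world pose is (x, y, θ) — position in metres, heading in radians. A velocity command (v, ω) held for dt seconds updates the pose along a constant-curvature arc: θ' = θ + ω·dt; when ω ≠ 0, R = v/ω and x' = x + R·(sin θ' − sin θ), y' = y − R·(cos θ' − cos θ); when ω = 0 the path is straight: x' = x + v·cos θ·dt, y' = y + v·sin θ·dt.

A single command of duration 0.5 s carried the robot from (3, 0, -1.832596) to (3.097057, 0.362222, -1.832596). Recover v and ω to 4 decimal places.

v = -0.7500, ω = 0.0000

Δθ = -1.832596 − -1.832596 = 0.000000
ω = Δθ/dt = 0.000000/0.5 = 0.0000
ω = 0 → v = (Δx·cos θ + Δy·sin θ)/dt = -0.7500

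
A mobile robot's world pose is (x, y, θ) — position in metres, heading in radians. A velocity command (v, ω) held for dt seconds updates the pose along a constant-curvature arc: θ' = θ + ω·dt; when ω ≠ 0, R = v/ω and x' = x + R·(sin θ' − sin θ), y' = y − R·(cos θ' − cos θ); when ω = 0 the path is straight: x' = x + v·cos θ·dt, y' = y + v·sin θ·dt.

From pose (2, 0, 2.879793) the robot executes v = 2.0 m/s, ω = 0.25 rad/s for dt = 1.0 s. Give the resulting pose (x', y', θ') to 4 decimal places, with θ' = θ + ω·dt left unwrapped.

(0.0238, 0.2720, 3.1298)

θ' = 2.8798 + 0.25·1.0 = 3.1298
R = v/ω = 2.0/0.25 = 8.0000
x' = 2 + 8.0000·(sin 3.1298 − sin 2.8798) = 0.0238
y' = 0 − 8.0000·(cos 3.1298 − cos 2.8798) = 0.2720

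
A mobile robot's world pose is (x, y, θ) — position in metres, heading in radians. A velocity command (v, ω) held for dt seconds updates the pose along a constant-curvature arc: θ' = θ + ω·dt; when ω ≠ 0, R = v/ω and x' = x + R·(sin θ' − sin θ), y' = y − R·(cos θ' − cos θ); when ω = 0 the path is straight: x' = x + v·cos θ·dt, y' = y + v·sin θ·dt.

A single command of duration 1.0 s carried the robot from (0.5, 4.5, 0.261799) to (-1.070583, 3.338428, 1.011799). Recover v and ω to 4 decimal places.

Δθ = 1.011799 − 0.261799 = 0.750000
ω = Δθ/dt = 0.750000/1.0 = 0.7500
R = Δx/(sin θ' − sin θ) = -2.6667
v = R·ω = -2.6667·0.7500 = -2.0000

v = -2.0000, ω = 0.7500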